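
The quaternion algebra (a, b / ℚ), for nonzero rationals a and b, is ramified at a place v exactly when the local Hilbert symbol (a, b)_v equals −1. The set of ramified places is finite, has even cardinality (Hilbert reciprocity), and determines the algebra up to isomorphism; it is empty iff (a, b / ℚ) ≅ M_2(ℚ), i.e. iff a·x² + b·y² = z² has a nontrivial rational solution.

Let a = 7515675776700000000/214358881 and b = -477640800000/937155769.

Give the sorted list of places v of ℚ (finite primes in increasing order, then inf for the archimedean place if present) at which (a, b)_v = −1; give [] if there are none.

[5, 7]

Mod squares: a ≡ 663, b ≡ -455. Check v ∈ {∞, 2, 3, 5, 7, 11, 13, 17, 23}.
v=17: a=17^1·(≡6), b=17^0·(≡1) mod 17; (6|17)=-1, (1|17)=+1; (−1)^{1·0·8}·(-1)^0·(+1)^1 = +1.
v=13: a=13^5·(≡9), b=13^1·(≡3) mod 13; (9|13)=+1, (3|13)=+1; (−1)^{5·1·6}·(+1)^1·(+1)^5 = +1.
v=7: a=7^2·(≡6), b=7^1·(≡6) mod 7; (6|7)=-1, (6|7)=-1; (−1)^{2·1·3}·(-1)^1·(-1)^2 = -1.
v=5: a=5^8·(≡2), b=5^5·(≡1) mod 5; (2|5)=-1, (1|5)=+1; (−1)^{8·5·2}·(-1)^5·(+1)^8 = -1.
v=11: a=11^-8·(≡3), b=11^-6·(≡10) mod 11; (3|11)=+1, (10|11)=-1; (−1)^{-8·-6·5}·(+1)^-6·(-1)^-8 = +1.
v=23: a=23^0·(≡19), b=23^-2·(≡17) mod 23; (19|23)=-1, (17|23)=-1; (−1)^{0·-2·11}·(-1)^-2·(-1)^0 = +1.
v=3: a=3^5·(≡2), b=3^8·(≡1) mod 3; (2|3)=-1, (1|3)=+1; (−1)^{5·8·1}·(-1)^8·(+1)^5 = +1.
v=2: v_2(a)=8, v_2(b)=8; units ≡ 7, 1 (mod 8); ε·ε+αω+βω = 1·0+8·0+8·0 ≡ 0  ⇒  (a,b)_2 = +1.
v=∞: 663 > 0 and -455 < 0  ⇒  (a,b)_∞ = +1.
|Ram(663, -455)| = 2, even; anisotropic at {5, 7}.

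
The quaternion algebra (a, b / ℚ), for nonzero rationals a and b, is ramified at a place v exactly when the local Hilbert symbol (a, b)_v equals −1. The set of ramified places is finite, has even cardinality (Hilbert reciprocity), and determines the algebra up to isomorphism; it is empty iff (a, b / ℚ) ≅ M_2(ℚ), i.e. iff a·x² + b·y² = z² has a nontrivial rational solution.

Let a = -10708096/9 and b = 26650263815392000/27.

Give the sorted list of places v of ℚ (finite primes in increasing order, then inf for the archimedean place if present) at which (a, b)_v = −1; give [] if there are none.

[3, 7, 17, 19]

(a, b) ≡ (-167314, 1785) mod (ℚ^×)²; places V = {2, 3, 5, 7, 17, 19, 37, ∞}.
(a,b)_17: α=1, u≡9; β=3, v≡7 (mod 17); (9|17)=+1, (7|17)=-1; sign (−1)^0·+1^3·-1^1 = -1.
(a,b)_5: α=0, u≡1; β=3, v≡3 (mod 5); (1|5)=+1, (3|5)=-1; sign (−1)^0·+1^3·-1^0 = +1.
(a,b)_37: α=1, u≡13; β=2, v≡27 (mod 37); (13|37)=-1, (27|37)=+1; sign (−1)^0·-1^2·+1^1 = +1.
(a,b)_19: α=1, u≡12; β=2, v≡15 (mod 19); (12|19)=-1, (15|19)=-1; sign (−1)^0·-1^2·-1^1 = -1.
(a,b)_7: α=1, u≡5; β=3, v≡6 (mod 7); (5|7)=-1, (6|7)=-1; sign (−1)^1·-1^3·-1^1 = -1.
(a,b)_∞: sgn(-167314)=−, sgn(1785)=+, so +1.
(a,b)_3: α=-2, u≡2; β=-3, v≡1 (mod 3); (2|3)=-1, (1|3)=+1; sign (−1)^0·-1^-3·+1^-2 = -1.
(a,b)_2: α=7, β=8; u≡7, v≡1 (mod 8); ε(u)ε(v)=1·0, αω(v)=7·0, βω(u)=8·0; sum ≡ 0  ⇒  +1.
(-167314, 1785 / ℚ) ramifies at {3, 7, 17, 19}: a division algebra.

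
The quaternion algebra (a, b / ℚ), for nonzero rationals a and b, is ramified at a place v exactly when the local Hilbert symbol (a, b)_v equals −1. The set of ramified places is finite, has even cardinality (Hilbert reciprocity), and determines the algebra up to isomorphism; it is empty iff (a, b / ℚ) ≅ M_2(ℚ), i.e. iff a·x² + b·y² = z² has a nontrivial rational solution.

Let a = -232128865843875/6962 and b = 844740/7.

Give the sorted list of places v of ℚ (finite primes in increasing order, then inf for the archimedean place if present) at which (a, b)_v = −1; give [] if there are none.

[3, 5]

Mod squares: a ≡ -2310, b ≡ 455. Check v ∈ {∞, 2, 3, 5, 7, 11, 13, 19, 59}.
v=19: a=19^2·(≡14), b=19^2·(≡14) mod 19; (14|19)=-1, (14|19)=-1; (−1)^{2·2·9}·(-1)^2·(-1)^2 = +1.
v=5: a=5^3·(≡2), b=5^1·(≡4) mod 5; (2|5)=-1, (4|5)=+1; (−1)^{3·1·2}·(-1)^1·(+1)^3 = -1.
v=11: a=11^5·(≡2), b=11^0·(≡4) mod 11; (2|11)=-1, (4|11)=+1; (−1)^{5·0·5}·(-1)^0·(+1)^5 = +1.
v=3: a=3^3·(≡1), b=3^2·(≡2) mod 3; (1|3)=+1, (2|3)=-1; (−1)^{3·2·1}·(+1)^2·(-1)^3 = -1.
v=∞: -2310 < 0 and 455 > 0  ⇒  (a,b)_∞ = +1.
v=59: a=59^-2·(≡34), b=59^0·(≡39) mod 59; (34|59)=-1, (39|59)=-1; (−1)^{-2·0·29}·(-1)^0·(-1)^-2 = +1.
v=2: v_2(a)=-1, v_2(b)=2; units ≡ 5, 7 (mod 8); ε·ε+αω+βω = 0·1+-1·0+2·1 ≡ 0  ⇒  (a,b)_2 = +1.
v=7: a=7^1·(≡5), b=7^-1·(≡1) mod 7; (5|7)=-1, (1|7)=+1; (−1)^{1·-1·3}·(-1)^-1·(+1)^1 = +1.
v=13: a=13^2·(≡12), b=13^1·(≡12) mod 13; (12|13)=+1, (12|13)=+1; (−1)^{2·1·6}·(+1)^1·(+1)^2 = +1.
(-2310, 455 / ℚ) ramifies at {3, 5}: a division algebra.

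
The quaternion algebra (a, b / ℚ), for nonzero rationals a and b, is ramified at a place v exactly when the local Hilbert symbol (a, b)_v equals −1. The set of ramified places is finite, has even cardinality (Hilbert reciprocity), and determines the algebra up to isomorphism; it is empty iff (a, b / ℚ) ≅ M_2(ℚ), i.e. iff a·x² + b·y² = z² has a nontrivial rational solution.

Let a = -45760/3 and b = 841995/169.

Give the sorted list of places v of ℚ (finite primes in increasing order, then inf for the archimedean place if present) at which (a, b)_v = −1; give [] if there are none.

(a, b) ≡ (-2145, 1155) mod (ℚ^×)²; places V = {2, 3, 5, 7, 11, 13, ∞}.
(a,b)_5: α=1, u≡1; β=1, v≡1 (mod 5); (1|5)=+1, (1|5)=+1; sign (−1)^0·+1^1·+1^1 = +1.
(a,b)_11: α=1, u≡3; β=1, v≡10 (mod 11); (3|11)=+1, (10|11)=-1; sign (−1)^1·+1^1·-1^1 = +1.
(a,b)_2: α=6, β=0; u≡7, v≡3 (mod 8); ε(u)ε(v)=1·1, αω(v)=6·1, βω(u)=0·0; sum ≡ 1  ⇒  -1.
(a,b)_7: α=0, u≡2; β=1, v≡4 (mod 7); (2|7)=+1, (4|7)=+1; sign (−1)^0·+1^1·+1^0 = +1.
(a,b)_13: α=1, u≡1; β=-2, v≡11 (mod 13); (1|13)=+1, (11|13)=-1; sign (−1)^0·+1^-2·-1^1 = -1.
(a,b)_∞: sgn(-2145)=−, sgn(1155)=+, so +1.
(a,b)_3: α=-1, u≡2; β=7, v≡1 (mod 3); (2|3)=-1, (1|3)=+1; sign (−1)^1·-1^7·+1^-1 = +1.
Ram(-2145, 1155) = {2, 13}; no ℚ_2-point on the conic.

[2, 13]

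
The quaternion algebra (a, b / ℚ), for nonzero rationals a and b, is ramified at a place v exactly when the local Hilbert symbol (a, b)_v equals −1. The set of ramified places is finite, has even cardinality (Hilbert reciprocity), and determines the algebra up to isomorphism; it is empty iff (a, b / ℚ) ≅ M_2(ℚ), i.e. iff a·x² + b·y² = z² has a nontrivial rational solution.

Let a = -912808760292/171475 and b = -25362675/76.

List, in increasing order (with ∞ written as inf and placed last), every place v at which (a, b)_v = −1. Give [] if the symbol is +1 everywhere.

Mod squares: a ≡ -139403, b ≡ -12673. Check v ∈ {∞, 2, 3, 5, 11, 13, 19, 23, 29}.
v=13: a=13^4·(≡12), b=13^2·(≡8) mod 13; (12|13)=+1, (8|13)=-1; (−1)^{4·2·6}·(+1)^2·(-1)^4 = +1.
v=∞: -139403 < 0 and -12673 < 0  ⇒  (a,b)_∞ = -1.
v=3: a=3^2·(≡1), b=3^2·(≡2) mod 3; (1|3)=+1, (2|3)=-1; (−1)^{2·2·1}·(+1)^2·(-1)^2 = +1.
v=11: a=11^3·(≡7), b=11^0·(≡8) mod 11; (7|11)=-1, (8|11)=-1; (−1)^{3·0·5}·(-1)^0·(-1)^3 = -1.
v=5: a=5^-2·(≡2), b=5^2·(≡3) mod 5; (2|5)=-1, (3|5)=-1; (−1)^{-2·2·2}·(-1)^2·(-1)^-2 = +1.
v=23: a=23^1·(≡21), b=23^1·(≡8) mod 23; (21|23)=-1, (8|23)=+1; (−1)^{1·1·11}·(-1)^1·(+1)^1 = +1.
v=2: v_2(a)=2, v_2(b)=-2; units ≡ 5, 7 (mod 8); ε·ε+αω+βω = 0·1+2·0+-2·1 ≡ 0  ⇒  (a,b)_2 = +1.
v=19: a=19^-3·(≡9), b=19^-1·(≡16) mod 19; (9|19)=+1, (16|19)=+1; (−1)^{-3·-1·9}·(+1)^-1·(+1)^-3 = -1.
v=29: a=29^1·(≡9), b=29^1·(≡2) mod 29; (9|29)=+1, (2|29)=-1; (−1)^{1·1·14}·(+1)^1·(-1)^1 = -1.
(-139403, -12673 / ℚ) ramifies at {11, 19, 29, ∞}: a division algebra.

[11, 19, 29, inf]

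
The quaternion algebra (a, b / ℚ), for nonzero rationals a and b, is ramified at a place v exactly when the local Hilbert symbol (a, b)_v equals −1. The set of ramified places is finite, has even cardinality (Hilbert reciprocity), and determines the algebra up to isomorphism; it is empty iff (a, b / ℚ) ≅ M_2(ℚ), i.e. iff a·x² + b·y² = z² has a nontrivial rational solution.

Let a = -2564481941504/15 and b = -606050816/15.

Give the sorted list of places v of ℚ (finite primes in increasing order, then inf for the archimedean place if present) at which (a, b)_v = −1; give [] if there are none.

[3, 23, 29, inf]

(a, b) ≡ (-2415, -14790) mod (ℚ^×)²; places V = {2, 3, 5, 7, 17, 23, 29, ∞}.
(a,b)_3: α=-1, u≡2; β=-1, v≡2 (mod 3); (2|3)=-1, (2|3)=-1; sign (−1)^1·-1^-1·-1^-1 = -1.
(a,b)_23: α=1, u≡17; β=0, v≡10 (mod 23); (17|23)=-1, (10|23)=-1; sign (−1)^0·-1^0·-1^1 = -1.
(a,b)_5: α=-1, u≡2; β=-1, v≡3 (mod 5); (2|5)=-1, (3|5)=-1; sign (−1)^0·-1^-1·-1^-1 = +1.
(a,b)_17: α=2, u≡15; β=1, v≡14 (mod 17); (15|17)=+1, (14|17)=-1; sign (−1)^0·+1^1·-1^2 = +1.
(a,b)_29: α=2, u≡17; β=1, v≡19 (mod 29); (17|29)=-1, (19|29)=-1; sign (−1)^0·-1^1·-1^2 = -1.
(a,b)_∞: sgn(-2415)=−, sgn(-14790)=−, so -1.
(a,b)_2: α=16, β=9; u≡1, v≡5 (mod 8); ε(u)ε(v)=0·0, αω(v)=16·1, βω(u)=9·0; sum ≡ 0  ⇒  +1.
(a,b)_7: α=1, u≡6; β=4, v≡4 (mod 7); (6|7)=-1, (4|7)=+1; sign (−1)^0·-1^4·+1^1 = +1.
Ram(-2415, -14790) = {3, 23, 29, ∞}; no ℚ_3-point on the conic.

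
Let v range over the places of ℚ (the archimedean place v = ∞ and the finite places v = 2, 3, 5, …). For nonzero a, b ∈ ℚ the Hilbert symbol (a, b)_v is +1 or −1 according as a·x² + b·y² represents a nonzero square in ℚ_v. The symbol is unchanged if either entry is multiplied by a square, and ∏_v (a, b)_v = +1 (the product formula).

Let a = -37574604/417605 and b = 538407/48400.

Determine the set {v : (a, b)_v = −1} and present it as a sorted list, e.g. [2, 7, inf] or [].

(a, b) ≡ (-579855, 23) mod (ℚ^×)²; places V = {2, 3, 5, 11, 17, 23, 29, 31, 43, ∞}.
(a,b)_2: α=2, β=-4; u≡1, v≡7 (mod 8); ε(u)ε(v)=0·1, αω(v)=2·0, βω(u)=-4·0; sum ≡ 0  ⇒  +1.
(a,b)_31: α=1, u≡4; β=0, v≡24 (mod 31); (4|31)=+1, (24|31)=-1; sign (−1)^0·+1^0·-1^1 = -1.
(a,b)_∞: sgn(-579855)=−, sgn(23)=+, so +1.
(a,b)_43: α=1, u≡14; β=0, v≡38 (mod 43); (14|43)=+1, (38|43)=+1; sign (−1)^0·+1^0·+1^1 = +1.
(a,b)_29: α=1, u≡3; β=0, v≡7 (mod 29); (3|29)=-1, (7|29)=+1; sign (−1)^0·-1^0·+1^1 = +1.
(a,b)_17: α=-4, u≡4; β=2, v≡10 (mod 17); (4|17)=+1, (10|17)=-1; sign (−1)^0·+1^2·-1^-4 = +1.
(a,b)_11: α=0, u≡10; β=-2, v≡3 (mod 11); (10|11)=-1, (3|11)=+1; sign (−1)^0·-1^-2·+1^0 = +1.
(a,b)_3: α=5, u≡2; β=4, v≡2 (mod 3); (2|3)=-1, (2|3)=-1; sign (−1)^0·-1^4·-1^5 = -1.
(a,b)_5: α=-1, u≡1; β=-2, v≡2 (mod 5); (1|5)=+1, (2|5)=-1; sign (−1)^0·+1^-2·-1^-1 = -1.
(a,b)_23: α=0, u≡17; β=1, v≡8 (mod 23); (17|23)=-1, (8|23)=+1; sign (−1)^0·-1^1·+1^0 = -1.
Ram(-579855, 23) = {3, 5, 23, 31}; no ℚ_3-point on the conic.

[3, 5, 23, 31]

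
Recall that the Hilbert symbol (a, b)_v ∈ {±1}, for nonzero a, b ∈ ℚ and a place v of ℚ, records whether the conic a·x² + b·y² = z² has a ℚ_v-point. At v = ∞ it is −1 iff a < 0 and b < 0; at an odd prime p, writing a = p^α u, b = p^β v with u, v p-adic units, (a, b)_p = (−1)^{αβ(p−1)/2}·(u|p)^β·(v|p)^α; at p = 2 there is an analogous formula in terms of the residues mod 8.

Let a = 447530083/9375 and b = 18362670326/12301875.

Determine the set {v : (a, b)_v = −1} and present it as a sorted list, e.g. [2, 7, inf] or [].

(a, b) ≡ (2805, 1122) mod (ℚ^×)²; places V = {2, 3, 5, 7, 11, 13, 17, ∞}.
(a,b)_13: α=2, u≡10; β=2, v≡9 (mod 13); (10|13)=+1, (9|13)=+1; sign (−1)^0·+1^2·+1^2 = +1.
(a,b)_7: α=2, u≡5; β=4, v≡4 (mod 7); (5|7)=-1, (4|7)=+1; sign (−1)^0·-1^4·+1^2 = +1.
(a,b)_∞: sgn(2805)=+, sgn(1122)=+, so +1.
(a,b)_5: α=-5, u≡1; β=-4, v≡2 (mod 5); (1|5)=+1, (2|5)=-1; sign (−1)^0·+1^-4·-1^-5 = -1.
(a,b)_3: α=-1, u≡2; β=-9, v≡2 (mod 3); (2|3)=-1, (2|3)=-1; sign (−1)^1·-1^-9·-1^-1 = -1.
(a,b)_2: α=0, β=1; u≡5, v≡1 (mod 8); ε(u)ε(v)=0·0, αω(v)=0·0, βω(u)=1·1; sum ≡ 1  ⇒  -1.
(a,b)_17: α=3, u≡7; β=1, v≡8 (mod 17); (7|17)=-1, (8|17)=+1; sign (−1)^0·-1^1·+1^3 = -1.
(a,b)_11: α=1, u≡10; β=3, v≡4 (mod 11); (10|11)=-1, (4|11)=+1; sign (−1)^1·-1^3·+1^1 = +1.
Ram(2805, 1122) = {2, 3, 5, 17}; no ℚ_2-point on the conic.

[2, 3, 5, 17]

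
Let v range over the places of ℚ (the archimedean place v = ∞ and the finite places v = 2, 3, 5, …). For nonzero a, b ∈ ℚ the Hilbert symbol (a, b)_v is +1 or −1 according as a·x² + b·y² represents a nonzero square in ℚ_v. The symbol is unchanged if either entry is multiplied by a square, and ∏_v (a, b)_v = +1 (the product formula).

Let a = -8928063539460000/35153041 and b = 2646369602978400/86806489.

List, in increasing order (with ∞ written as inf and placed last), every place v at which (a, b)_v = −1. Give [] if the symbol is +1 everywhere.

(a, b) ≡ (-89466, 2294) mod (ℚ^×)²; places V = {2, 3, 5, 7, 11, 13, 17, 31, 37, ∞}.
(a,b)_∞: sgn(-89466)=−, sgn(2294)=+, so +1.
(a,b)_13: α=3, u≡7; β=2, v≡11 (mod 13); (7|13)=-1, (11|13)=-1; sign (−1)^0·-1^2·-1^3 = -1.
(a,b)_7: α=-4, u≡4; β=-2, v≡5 (mod 7); (4|7)=+1, (5|7)=-1; sign (−1)^0·+1^-2·-1^-4 = +1.
(a,b)_2: α=5, β=5; u≡3, v≡3 (mod 8); ε(u)ε(v)=1·1, αω(v)=5·1, βω(u)=5·1; sum ≡ 1  ⇒  -1.
(a,b)_3: α=11, u≡1; β=10, v≡2 (mod 3); (1|3)=+1, (2|3)=-1; sign (−1)^0·+1^10·-1^11 = -1.
(a,b)_5: α=4, u≡4; β=2, v≡4 (mod 5); (4|5)=+1, (4|5)=+1; sign (−1)^0·+1^2·+1^4 = +1.
(a,b)_11: α=-4, u≡7; β=-6, v≡7 (mod 11); (7|11)=-1, (7|11)=-1; sign (−1)^0·-1^-6·-1^-4 = +1.
(a,b)_37: α=1, u≡23; β=1, v≡16 (mod 37); (23|37)=-1, (16|37)=+1; sign (−1)^0·-1^1·+1^1 = -1.
(a,b)_31: α=1, u≡5; β=1, v≡17 (mod 31); (5|31)=+1, (17|31)=-1; sign (−1)^1·+1^1·-1^1 = +1.
(a,b)_17: α=0, u≡7; β=2, v≡4 (mod 17); (7|17)=-1, (4|17)=+1; sign (−1)^0·-1^2·+1^0 = +1.
|Ram(-89466, 2294)| = 4, even; anisotropic at {2, 3, 13, 37}.

[2, 3, 13, 37]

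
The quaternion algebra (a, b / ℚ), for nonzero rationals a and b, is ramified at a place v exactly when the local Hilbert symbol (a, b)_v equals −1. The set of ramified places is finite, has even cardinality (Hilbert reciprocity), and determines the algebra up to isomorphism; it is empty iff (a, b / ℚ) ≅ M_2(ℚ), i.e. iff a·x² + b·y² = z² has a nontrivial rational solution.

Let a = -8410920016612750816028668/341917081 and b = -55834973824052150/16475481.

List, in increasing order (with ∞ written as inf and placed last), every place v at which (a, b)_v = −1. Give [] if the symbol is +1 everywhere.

[7, inf]

Mod squares: a ≡ -247, b ≡ -8246. Check v ∈ {∞, 2, 3, 5, 7, 11, 13, 19, 31, 41, 43}.
v=13: a=13^3·(≡7), b=13^2·(≡3) mod 13; (7|13)=-1, (3|13)=+1; (−1)^{3·2·6}·(-1)^2·(+1)^3 = +1.
v=3: a=3^0·(≡2), b=3^-4·(≡1) mod 3; (2|3)=-1, (1|3)=+1; (−1)^{0·-4·1}·(-1)^-4·(+1)^0 = +1.
v=2: v_2(a)=2, v_2(b)=1; units ≡ 1, 5 (mod 8); ε·ε+αω+βω = 0·0+2·1+1·0 ≡ 0  ⇒  (a,b)_2 = +1.
v=∞: -247 < 0 and -8246 < 0  ⇒  (a,b)_∞ = -1.
v=5: a=5^0·(≡2), b=5^2·(≡4) mod 5; (2|5)=-1, (4|5)=+1; (−1)^{0·2·2}·(-1)^2·(+1)^0 = +1.
v=41: a=41^-4·(≡8), b=41^-2·(≡31) mod 41; (8|41)=+1, (31|41)=+1; (−1)^{-4·-2·20}·(+1)^-2·(+1)^-4 = +1.
v=11: a=11^-2·(≡7), b=11^-2·(≡3) mod 11; (7|11)=-1, (3|11)=+1; (−1)^{-2·-2·5}·(-1)^-2·(+1)^-2 = +1.
v=31: a=31^2·(≡4), b=31^1·(≡27) mod 31; (4|31)=+1, (27|31)=-1; (−1)^{2·1·15}·(+1)^1·(-1)^2 = +1.
v=19: a=19^5·(≡9), b=19^3·(≡18) mod 19; (9|19)=+1, (18|19)=-1; (−1)^{5·3·9}·(+1)^3·(-1)^5 = +1.
v=7: a=7^6·(≡5), b=7^5·(≡3) mod 7; (5|7)=-1, (3|7)=-1; (−1)^{6·5·3}·(-1)^5·(-1)^6 = -1.
v=43: a=43^4·(≡24), b=43^2·(≡23) mod 43; (24|43)=+1, (23|43)=+1; (−1)^{4·2·21}·(+1)^2·(+1)^4 = +1.
Ram(-247, -8246) = {7, ∞}; no ℚ_7-point on the conic.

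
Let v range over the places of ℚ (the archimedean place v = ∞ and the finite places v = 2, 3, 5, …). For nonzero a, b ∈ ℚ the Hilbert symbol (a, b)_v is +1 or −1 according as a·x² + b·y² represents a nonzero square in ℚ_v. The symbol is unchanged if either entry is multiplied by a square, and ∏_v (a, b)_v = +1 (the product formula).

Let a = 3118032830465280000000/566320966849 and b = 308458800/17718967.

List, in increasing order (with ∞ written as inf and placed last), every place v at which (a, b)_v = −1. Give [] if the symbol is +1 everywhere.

[3, 13, 19, 29]

Mod squares: a ≡ 107445, b ≡ 21. Check v ∈ {∞, 2, 3, 5, 7, 11, 13, 19, 29, 37, 43}.
v=7: a=7^2·(≡4), b=7^-1·(≡5) mod 7; (4|7)=+1, (5|7)=-1; (−1)^{2·-1·3}·(+1)^-1·(-1)^2 = +1.
v=19: a=19^1·(≡3), b=19^0·(≡8) mod 19; (3|19)=-1, (8|19)=-1; (−1)^{1·0·9}·(-1)^0·(-1)^1 = -1.
v=2: v_2(a)=14, v_2(b)=4; units ≡ 5, 5 (mod 8); ε·ε+αω+βω = 0·0+14·1+4·1 ≡ 0  ⇒  (a,b)_2 = +1.
v=∞: 107445 > 0 and 21 > 0  ⇒  (a,b)_∞ = +1.
v=5: a=5^7·(≡1), b=5^2·(≡1) mod 5; (1|5)=+1, (1|5)=+1; (−1)^{7·2·2}·(+1)^2·(+1)^7 = +1.
v=37: a=37^-2·(≡10), b=37^-2·(≡30) mod 37; (10|37)=+1, (30|37)=+1; (−1)^{-2·-2·18}·(+1)^-2·(+1)^-2 = +1.
v=13: a=13^5·(≡9), b=13^4·(≡6) mod 13; (9|13)=+1, (6|13)=-1; (−1)^{5·4·6}·(+1)^4·(-1)^5 = -1.
v=11: a=11^-2·(≡7), b=11^0·(≡6) mod 11; (7|11)=-1, (6|11)=-1; (−1)^{-2·0·5}·(-1)^0·(-1)^-2 = +1.
v=43: a=43^-4·(≡35), b=43^-2·(≡11) mod 43; (35|43)=+1, (11|43)=+1; (−1)^{-4·-2·21}·(+1)^-2·(+1)^-4 = +1.
v=29: a=29^1·(≡7), b=29^0·(≡12) mod 29; (7|29)=+1, (12|29)=-1; (−1)^{1·0·14}·(+1)^0·(-1)^1 = -1.
v=3: a=3^5·(≡1), b=3^3·(≡1) mod 3; (1|3)=+1, (1|3)=+1; (−1)^{5·3·1}·(+1)^3·(+1)^5 = -1.
Ram(107445, 21) = {3, 13, 19, 29}; no ℚ_3-point on the conic.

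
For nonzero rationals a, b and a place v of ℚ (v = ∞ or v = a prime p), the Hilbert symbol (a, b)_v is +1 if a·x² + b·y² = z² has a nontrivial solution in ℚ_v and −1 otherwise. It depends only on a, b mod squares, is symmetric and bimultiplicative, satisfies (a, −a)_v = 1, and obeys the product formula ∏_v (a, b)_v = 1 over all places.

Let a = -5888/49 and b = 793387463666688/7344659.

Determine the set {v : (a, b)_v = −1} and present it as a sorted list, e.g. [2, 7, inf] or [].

[7, 19, 23, 37]

Mod squares: a ≡ -23, b ≡ 143855593. Check v ∈ {∞, 2, 3, 7, 11, 19, 23, 31, 37, 41}.
v=19: a=19^0·(≡14), b=19^-1·(≡18) mod 19; (14|19)=-1, (18|19)=-1; (−1)^{0·-1·9}·(-1)^-1·(-1)^0 = -1.
v=23: a=23^1·(≡22), b=23^-1·(≡22) mod 23; (22|23)=-1, (22|23)=-1; (−1)^{1·-1·11}·(-1)^-1·(-1)^1 = -1.
v=∞: -23 < 0 and 143855593 > 0  ⇒  (a,b)_∞ = +1.
v=7: a=7^-2·(≡6), b=7^-5·(≡3) mod 7; (6|7)=-1, (3|7)=-1; (−1)^{-2·-5·3}·(-1)^-5·(-1)^-2 = -1.
v=37: a=37^0·(≡15), b=37^1·(≡23) mod 37; (15|37)=-1, (23|37)=-1; (−1)^{0·1·18}·(-1)^1·(-1)^0 = -1.
v=41: a=41^0·(≡2), b=41^3·(≡2) mod 41; (2|41)=+1, (2|41)=+1; (−1)^{0·3·20}·(+1)^3·(+1)^0 = +1.
v=11: a=11^0·(≡6), b=11^2·(≡2) mod 11; (6|11)=-1, (2|11)=-1; (−1)^{0·2·5}·(-1)^2·(-1)^0 = +1.
v=3: a=3^0·(≡1), b=3^4·(≡1) mod 3; (1|3)=+1, (1|3)=+1; (−1)^{0·4·1}·(+1)^4·(+1)^0 = +1.
v=31: a=31^0·(≡7), b=31^1·(≡16) mod 31; (7|31)=+1, (16|31)=+1; (−1)^{0·1·15}·(+1)^1·(+1)^0 = +1.
v=2: v_2(a)=8, v_2(b)=10; units ≡ 1, 1 (mod 8); ε·ε+αω+βω = 0·0+8·0+10·0 ≡ 0  ⇒  (a,b)_2 = +1.
Ram(-23, 143855593) = {7, 19, 23, 37}; no ℚ_7-point on the conic.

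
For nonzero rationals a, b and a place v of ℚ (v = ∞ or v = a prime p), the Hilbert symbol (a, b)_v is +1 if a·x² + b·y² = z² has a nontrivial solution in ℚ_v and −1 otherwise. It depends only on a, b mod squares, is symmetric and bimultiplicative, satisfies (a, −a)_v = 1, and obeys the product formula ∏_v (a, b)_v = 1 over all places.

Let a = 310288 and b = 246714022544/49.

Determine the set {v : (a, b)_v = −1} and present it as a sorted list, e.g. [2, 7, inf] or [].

Mod squares: a ≡ 19393, b ≡ 41. Check v ∈ {∞, 2, 7, 11, 41, 43}.
v=41: a=41^1·(≡24), b=41^3·(≡25) mod 41; (24|41)=-1, (25|41)=+1; (−1)^{1·3·20}·(-1)^3·(+1)^1 = -1.
v=7: a=7^0·(≡6), b=7^-2·(≡3) mod 7; (6|7)=-1, (3|7)=-1; (−1)^{0·-2·3}·(-1)^-2·(-1)^0 = +1.
v=2: v_2(a)=4, v_2(b)=4; units ≡ 1, 1 (mod 8); ε·ε+αω+βω = 0·0+4·0+4·0 ≡ 0  ⇒  (a,b)_2 = +1.
v=11: a=11^1·(≡4), b=11^2·(≡6) mod 11; (4|11)=+1, (6|11)=-1; (−1)^{1·2·5}·(+1)^2·(-1)^1 = -1.
v=43: a=43^1·(≡35), b=43^2·(≡13) mod 43; (35|43)=+1, (13|43)=+1; (−1)^{1·2·21}·(+1)^2·(+1)^1 = +1.
v=∞: 19393 > 0 and 41 > 0  ⇒  (a,b)_∞ = +1.
|Ram(19393, 41)| = 2, even; anisotropic at {11, 41}.

[11, 41]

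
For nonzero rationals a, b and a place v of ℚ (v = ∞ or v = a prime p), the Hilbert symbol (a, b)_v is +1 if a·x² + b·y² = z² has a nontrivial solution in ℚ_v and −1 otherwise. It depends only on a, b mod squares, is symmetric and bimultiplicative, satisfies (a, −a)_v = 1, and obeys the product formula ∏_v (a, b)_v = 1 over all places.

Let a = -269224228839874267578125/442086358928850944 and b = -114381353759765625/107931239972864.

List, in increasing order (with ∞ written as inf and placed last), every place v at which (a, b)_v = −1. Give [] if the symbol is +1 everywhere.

[2, inf]

(a, b) ≡ (-70, -14) mod (ℚ^×)²; places V = {2, 3, 5, 7, 11, 13, 17, 19, 29, 37, ∞}.
(a,b)_17: α=-2, u≡1; β=-2, v≡6 (mod 17); (1|17)=+1, (6|17)=-1; sign (−1)^0·+1^-2·-1^-2 = +1.
(a,b)_3: α=0, u≡2; β=4, v≡1 (mod 3); (2|3)=-1, (1|3)=+1; sign (−1)^0·-1^4·+1^0 = +1.
(a,b)_29: α=-2, u≡2; β=-2, v≡19 (mod 29); (2|29)=-1, (19|29)=-1; sign (−1)^0·-1^-2·-1^-2 = +1.
(a,b)_∞: sgn(-70)=−, sgn(-14)=−, so -1.
(a,b)_13: α=4, u≡2; β=2, v≡10 (mod 13); (2|13)=-1, (10|13)=+1; sign (−1)^0·-1^2·+1^4 = +1.
(a,b)_11: α=-2, u≡10; β=-2, v≡2 (mod 11); (10|11)=-1, (2|11)=-1; sign (−1)^0·-1^-2·-1^-2 = +1.
(a,b)_2: α=-31, β=-19; u≡5, v≡1 (mod 8); ε(u)ε(v)=0·0, αω(v)=-31·0, βω(u)=-19·1; sum ≡ 1  ⇒  -1.
(a,b)_37: α=2, u≡11; β=2, v≡13 (mod 37); (11|37)=+1, (13|37)=-1; sign (−1)^0·+1^2·-1^2 = +1.
(a,b)_7: α=-1, u≡4; β=-1, v≡6 (mod 7); (4|7)=+1, (6|7)=-1; sign (−1)^1·+1^-1·-1^-1 = +1.
(a,b)_5: α=19, u≡4; β=14, v≡1 (mod 5); (4|5)=+1, (1|5)=+1; sign (−1)^0·+1^14·+1^19 = +1.
(a,b)_19: α=2, u≡4; β=0, v≡11 (mod 19); (4|19)=+1, (11|19)=+1; sign (−1)^0·+1^0·+1^2 = +1.
Ram(-70, -14) = {2, ∞}; no ℚ_2-point on the conic.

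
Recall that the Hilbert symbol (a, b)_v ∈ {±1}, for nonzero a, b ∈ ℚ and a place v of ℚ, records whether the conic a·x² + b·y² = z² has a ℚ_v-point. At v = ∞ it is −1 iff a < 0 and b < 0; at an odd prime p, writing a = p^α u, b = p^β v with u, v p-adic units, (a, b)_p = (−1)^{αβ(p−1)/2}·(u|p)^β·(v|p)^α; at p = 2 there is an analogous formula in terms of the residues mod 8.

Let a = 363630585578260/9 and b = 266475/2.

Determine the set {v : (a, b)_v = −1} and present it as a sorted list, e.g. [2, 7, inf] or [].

(a, b) ≡ (146965, 21318) mod (ℚ^×)²; places V = {2, 3, 5, 7, 11, 13, 17, 19, ∞}.
(a,b)_7: α=3, u≡1; β=0, v≡3 (mod 7); (1|7)=+1, (3|7)=-1; sign (−1)^0·+1^0·-1^3 = -1.
(a,b)_2: α=2, β=-1; u≡5, v≡3 (mod 8); ε(u)ε(v)=0·1, αω(v)=2·1, βω(u)=-1·1; sum ≡ 1  ⇒  -1.
(a,b)_13: α=1, u≡7; β=0, v≡7 (mod 13); (7|13)=-1, (7|13)=-1; sign (−1)^0·-1^0·-1^1 = -1.
(a,b)_3: α=-2, u≡1; β=1, v≡2 (mod 3); (1|3)=+1, (2|3)=-1; sign (−1)^0·+1^1·-1^-2 = +1.
(a,b)_17: α=3, u≡4; β=1, v≡9 (mod 17); (4|17)=+1, (9|17)=+1; sign (−1)^0·+1^1·+1^3 = +1.
(a,b)_11: α=2, u≡3; β=1, v≡7 (mod 11); (3|11)=+1, (7|11)=-1; sign (−1)^0·+1^1·-1^2 = +1.
(a,b)_5: α=1, u≡3; β=2, v≡2 (mod 5); (3|5)=-1, (2|5)=-1; sign (−1)^0·-1^2·-1^1 = -1.
(a,b)_∞: sgn(146965)=+, sgn(21318)=+, so +1.
(a,b)_19: α=3, u≡12; β=1, v≡11 (mod 19); (12|19)=-1, (11|19)=+1; sign (−1)^1·-1^1·+1^3 = +1.
Ram(146965, 21318) = {2, 5, 7, 13}; no ℚ_2-point on the conic.

[2, 5, 7, 13]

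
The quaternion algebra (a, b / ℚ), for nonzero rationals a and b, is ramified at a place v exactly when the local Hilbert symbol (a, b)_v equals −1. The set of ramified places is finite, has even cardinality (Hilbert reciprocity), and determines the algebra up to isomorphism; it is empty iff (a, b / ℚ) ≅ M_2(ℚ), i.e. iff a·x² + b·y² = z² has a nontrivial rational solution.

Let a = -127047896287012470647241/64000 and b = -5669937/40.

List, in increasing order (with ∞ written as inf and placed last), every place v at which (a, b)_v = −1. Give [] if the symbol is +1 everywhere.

[2, 5, 13, 41, 43, inf]

(a, b) ≡ (-89613290, -128570) mod (ℚ^×)²; places V = {2, 3, 5, 7, 13, 17, 23, 41, 43, ∞}.
(a,b)_3: α=6, u≡1; β=2, v≡1 (mod 3); (1|3)=+1, (1|3)=+1; sign (−1)^0·+1^2·+1^6 = +1.
(a,b)_23: α=3, u≡18; β=1, v≡20 (mod 23); (18|23)=+1, (20|23)=-1; sign (−1)^1·+1^1·-1^3 = +1.
(a,b)_5: α=-3, u≡2; β=-1, v≡1 (mod 5); (2|5)=-1, (1|5)=+1; sign (−1)^0·-1^-1·+1^-3 = -1.
(a,b)_7: α=6, u≡3; β=2, v≡5 (mod 7); (3|7)=-1, (5|7)=-1; sign (−1)^0·-1^2·-1^6 = +1.
(a,b)_2: α=-9, β=-3; u≡3, v≡3 (mod 8); ε(u)ε(v)=1·1, αω(v)=-9·1, βω(u)=-3·1; sum ≡ 1  ⇒  -1.
(a,b)_∞: sgn(-89613290)=−, sgn(-128570)=−, so -1.
(a,b)_41: α=1, u≡23; β=0, v≡6 (mod 41); (23|41)=+1, (6|41)=-1; sign (−1)^0·+1^0·-1^1 = -1.
(a,b)_43: α=3, u≡34; β=1, v≡7 (mod 43); (34|43)=-1, (7|43)=-1; sign (−1)^1·-1^1·-1^3 = -1.
(a,b)_17: α=1, u≡12; β=0, v≡15 (mod 17); (12|17)=-1, (15|17)=+1; sign (−1)^0·-1^0·+1^1 = +1.
(a,b)_13: α=3, u≡8; β=1, v≡1 (mod 13); (8|13)=-1, (1|13)=+1; sign (−1)^0·-1^1·+1^3 = -1.
Ram(-89613290, -128570) = {2, 5, 13, 41, 43, ∞}; no ℚ_2-point on the conic.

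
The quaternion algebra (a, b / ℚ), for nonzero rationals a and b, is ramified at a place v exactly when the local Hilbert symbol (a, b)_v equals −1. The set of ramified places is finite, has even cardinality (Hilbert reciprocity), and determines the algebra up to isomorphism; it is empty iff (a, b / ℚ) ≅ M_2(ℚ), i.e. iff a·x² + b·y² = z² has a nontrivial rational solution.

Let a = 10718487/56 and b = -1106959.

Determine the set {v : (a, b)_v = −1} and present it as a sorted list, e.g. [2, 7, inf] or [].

[3, 7, 19, 41]

(a, b) ≡ (1218, -22591) mod (ℚ^×)²; places V = {2, 3, 7, 13, 19, 29, 41, ∞}.
(a,b)_13: α=2, u≡12; β=0, v≡4 (mod 13); (12|13)=+1, (4|13)=+1; sign (−1)^0·+1^0·+1^2 = +1.
(a,b)_29: α=1, u≡1; β=1, v≡22 (mod 29); (1|29)=+1, (22|29)=+1; sign (−1)^0·+1^1·+1^1 = +1.
(a,b)_∞: sgn(1218)=+, sgn(-22591)=−, so +1.
(a,b)_41: α=0, u≡26; β=1, v≡20 (mod 41); (26|41)=-1, (20|41)=+1; sign (−1)^0·-1^1·+1^0 = -1.
(a,b)_7: α=-1, u≡3; β=2, v≡5 (mod 7); (3|7)=-1, (5|7)=-1; sign (−1)^0·-1^2·-1^-1 = -1.
(a,b)_19: α=0, u≡2; β=1, v≡12 (mod 19); (2|19)=-1, (12|19)=-1; sign (−1)^0·-1^1·-1^0 = -1.
(a,b)_3: α=7, u≡1; β=0, v≡2 (mod 3); (1|3)=+1, (2|3)=-1; sign (−1)^0·+1^0·-1^7 = -1.
(a,b)_2: α=-3, β=0; u≡1, v≡1 (mod 8); ε(u)ε(v)=0·0, αω(v)=-3·0, βω(u)=0·0; sum ≡ 0  ⇒  +1.
Ram(1218, -22591) = {3, 7, 19, 41}; no ℚ_3-point on the conic.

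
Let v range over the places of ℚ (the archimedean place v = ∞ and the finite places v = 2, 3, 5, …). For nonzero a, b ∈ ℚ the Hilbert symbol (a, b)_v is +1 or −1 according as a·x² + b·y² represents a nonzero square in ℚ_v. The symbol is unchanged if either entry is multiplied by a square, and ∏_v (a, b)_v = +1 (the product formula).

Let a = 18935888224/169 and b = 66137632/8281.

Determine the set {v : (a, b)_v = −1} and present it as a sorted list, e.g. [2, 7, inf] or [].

[2, 23, 29, 31]

(a, b) ≡ (27094, 34162) mod (ℚ^×)²; places V = {2, 7, 11, 13, 19, 23, 29, 31, ∞}.
(a,b)_31: α=1, u≡27; β=1, v≡13 (mod 31); (27|31)=-1, (13|31)=-1; sign (−1)^1·-1^1·-1^1 = -1.
(a,b)_29: α=0, u≡18; β=1, v≡3 (mod 29); (18|29)=-1, (3|29)=-1; sign (−1)^0·-1^1·-1^0 = -1.
(a,b)_11: α=2, u≡3; β=2, v≡10 (mod 11); (3|11)=+1, (10|11)=-1; sign (−1)^0·+1^2·-1^2 = +1.
(a,b)_23: α=1, u≡17; β=0, v≡5 (mod 23); (17|23)=-1, (5|23)=-1; sign (−1)^0·-1^0·-1^1 = -1.
(a,b)_13: α=-2, u≡6; β=-2, v≡8 (mod 13); (6|13)=-1, (8|13)=-1; sign (−1)^0·-1^-2·-1^-2 = +1.
(a,b)_19: α=3, u≡1; β=1, v≡8 (mod 19); (1|19)=+1, (8|19)=-1; sign (−1)^1·+1^1·-1^3 = +1.
(a,b)_∞: sgn(27094)=+, sgn(34162)=+, so +1.
(a,b)_2: α=5, β=5; u≡3, v≡1 (mod 8); ε(u)ε(v)=1·0, αω(v)=5·0, βω(u)=5·1; sum ≡ 1  ⇒  -1.
(a,b)_7: α=0, u≡1; β=-2, v≡1 (mod 7); (1|7)=+1, (1|7)=+1; sign (−1)^0·+1^-2·+1^0 = +1.
Ram(27094, 34162) = {2, 23, 29, 31}; no ℚ_2-point on the conic.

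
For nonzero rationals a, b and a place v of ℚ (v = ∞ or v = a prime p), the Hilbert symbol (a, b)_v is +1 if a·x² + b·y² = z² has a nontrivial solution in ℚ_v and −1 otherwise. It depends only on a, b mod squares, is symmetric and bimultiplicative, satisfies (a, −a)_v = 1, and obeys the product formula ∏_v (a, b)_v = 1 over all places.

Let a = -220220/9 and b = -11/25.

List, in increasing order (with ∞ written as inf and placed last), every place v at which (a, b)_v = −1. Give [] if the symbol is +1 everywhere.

Mod squares: a ≡ -455, b ≡ -11. Check v ∈ {∞, 2, 3, 5, 7, 11, 13}.
v=11: a=11^2·(≡8), b=11^1·(≡7) mod 11; (8|11)=-1, (7|11)=-1; (−1)^{2·1·5}·(-1)^1·(-1)^2 = -1.
v=3: a=3^-2·(≡1), b=3^0·(≡1) mod 3; (1|3)=+1, (1|3)=+1; (−1)^{-2·0·1}·(+1)^0·(+1)^-2 = +1.
v=2: v_2(a)=2, v_2(b)=0; units ≡ 1, 5 (mod 8); ε·ε+αω+βω = 0·0+2·1+0·0 ≡ 0  ⇒  (a,b)_2 = +1.
v=7: a=7^1·(≡6), b=7^0·(≡6) mod 7; (6|7)=-1, (6|7)=-1; (−1)^{1·0·3}·(-1)^0·(-1)^1 = -1.
v=∞: -455 < 0 and -11 < 0  ⇒  (a,b)_∞ = -1.
v=13: a=13^1·(≡10), b=13^0·(≡11) mod 13; (10|13)=+1, (11|13)=-1; (−1)^{1·0·6}·(+1)^0·(-1)^1 = -1.
v=5: a=5^1·(≡4), b=5^-2·(≡4) mod 5; (4|5)=+1, (4|5)=+1; (−1)^{1·-2·2}·(+1)^-2·(+1)^1 = +1.
|Ram(-455, -11)| = 4, even; anisotropic at {7, 11, 13, ∞}.

[7, 11, 13, inf]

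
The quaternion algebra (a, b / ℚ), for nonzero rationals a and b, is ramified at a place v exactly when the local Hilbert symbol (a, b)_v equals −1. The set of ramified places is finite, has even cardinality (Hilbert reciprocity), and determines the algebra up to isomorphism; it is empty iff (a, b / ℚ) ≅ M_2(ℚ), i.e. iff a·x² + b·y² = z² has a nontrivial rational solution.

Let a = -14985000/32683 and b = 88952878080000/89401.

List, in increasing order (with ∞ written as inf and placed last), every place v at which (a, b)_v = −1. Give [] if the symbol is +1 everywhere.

(a, b) ≡ (-49358, 428978) mod (ℚ^×)²; places V = {2, 3, 5, 7, 11, 13, 17, 23, 29, 31, 37, ∞}.
(a,b)_13: α=0, u≡9; β=-2, v≡10 (mod 13); (9|13)=+1, (10|13)=+1; sign (−1)^0·+1^-2·+1^0 = +1.
(a,b)_29: α=-1, u≡1; β=0, v≡18 (mod 29); (1|29)=+1, (18|29)=-1; sign (−1)^0·+1^0·-1^-1 = -1.
(a,b)_5: α=4, u≡3; β=4, v≡3 (mod 5); (3|5)=-1, (3|5)=-1; sign (−1)^0·-1^4·-1^4 = +1.
(a,b)_2: α=3, β=13; u≡1, v≡1 (mod 8); ε(u)ε(v)=0·0, αω(v)=3·0, βω(u)=13·0; sum ≡ 0  ⇒  +1.
(a,b)_17: α=0, u≡14; β=1, v≡14 (mod 17); (14|17)=-1, (14|17)=-1; sign (−1)^0·-1^1·-1^0 = -1.
(a,b)_31: α=0, u≡10; β=1, v≡30 (mod 31); (10|31)=+1, (30|31)=-1; sign (−1)^0·+1^1·-1^0 = +1.
(a,b)_37: α=1, u≡31; β=1, v≡5 (mod 37); (31|37)=-1, (5|37)=-1; sign (−1)^0·-1^1·-1^1 = +1.
(a,b)_23: α=-1, u≡8; β=-2, v≡14 (mod 23); (8|23)=+1, (14|23)=-1; sign (−1)^0·+1^-2·-1^-1 = -1.
(a,b)_7: α=-2, u≡6; β=0, v≡1 (mod 7); (6|7)=-1, (1|7)=+1; sign (−1)^0·-1^0·+1^-2 = +1.
(a,b)_3: α=4, u≡1; β=4, v≡2 (mod 3); (1|3)=+1, (2|3)=-1; sign (−1)^0·+1^4·-1^4 = +1.
(a,b)_∞: sgn(-49358)=−, sgn(428978)=+, so +1.
(a,b)_11: α=0, u≡7; β=1, v≡9 (mod 11); (7|11)=-1, (9|11)=+1; sign (−1)^0·-1^1·+1^0 = -1.
(-49358, 428978 / ℚ) ramifies at {11, 17, 23, 29}: a division algebra.

[11, 17, 23, 29]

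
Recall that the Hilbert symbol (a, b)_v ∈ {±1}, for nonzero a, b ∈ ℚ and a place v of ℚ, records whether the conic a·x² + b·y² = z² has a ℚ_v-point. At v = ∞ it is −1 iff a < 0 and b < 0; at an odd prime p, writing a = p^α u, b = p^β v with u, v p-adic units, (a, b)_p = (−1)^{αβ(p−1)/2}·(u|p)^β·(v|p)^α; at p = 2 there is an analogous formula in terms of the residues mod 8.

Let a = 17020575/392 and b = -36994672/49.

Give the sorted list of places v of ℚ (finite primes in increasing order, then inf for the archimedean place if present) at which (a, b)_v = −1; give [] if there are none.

(a, b) ≡ (286, -2312167) mod (ℚ^×)²; places V = {2, 3, 5, 7, 11, 13, 19, 23, 37, ∞}.
(a,b)_5: α=2, u≡4; β=0, v≡2 (mod 5); (4|5)=+1, (2|5)=-1; sign (−1)^0·+1^0·-1^2 = +1.
(a,b)_23: α=2, u≡21; β=1, v≡6 (mod 23); (21|23)=-1, (6|23)=+1; sign (−1)^0·-1^1·+1^2 = -1.
(a,b)_11: α=1, u≡3; β=1, v≡2 (mod 11); (3|11)=+1, (2|11)=-1; sign (−1)^1·+1^1·-1^1 = +1.
(a,b)_2: α=-3, β=4; u≡7, v≡1 (mod 8); ε(u)ε(v)=1·0, αω(v)=-3·0, βω(u)=4·0; sum ≡ 0  ⇒  +1.
(a,b)_∞: sgn(286)=+, sgn(-2312167)=−, so +1.
(a,b)_19: α=0, u≡17; β=1, v≡15 (mod 19); (17|19)=+1, (15|19)=-1; sign (−1)^0·+1^1·-1^0 = +1.
(a,b)_37: α=0, u≡11; β=1, v≡15 (mod 37); (11|37)=+1, (15|37)=-1; sign (−1)^0·+1^1·-1^0 = +1.
(a,b)_13: α=1, u≡3; β=1, v≡6 (mod 13); (3|13)=+1, (6|13)=-1; sign (−1)^0·+1^1·-1^1 = -1.
(a,b)_7: α=-2, u≡5; β=-2, v≡6 (mod 7); (5|7)=-1, (6|7)=-1; sign (−1)^0·-1^-2·-1^-2 = +1.
(a,b)_3: α=2, u≡1; β=0, v≡2 (mod 3); (1|3)=+1, (2|3)=-1; sign (−1)^0·+1^0·-1^2 = +1.
Ram(286, -2312167) = {13, 23}; no ℚ_13-point on the conic.

[13, 23]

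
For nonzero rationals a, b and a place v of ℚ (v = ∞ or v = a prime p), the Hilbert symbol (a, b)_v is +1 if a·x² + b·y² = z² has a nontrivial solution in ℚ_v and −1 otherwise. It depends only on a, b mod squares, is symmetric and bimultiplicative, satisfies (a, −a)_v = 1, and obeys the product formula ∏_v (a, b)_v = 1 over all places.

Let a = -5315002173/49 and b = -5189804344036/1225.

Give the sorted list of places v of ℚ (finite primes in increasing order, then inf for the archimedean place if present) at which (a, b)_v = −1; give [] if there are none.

[2, 13, 23, inf]

Mod squares: a ≡ -20677, b ≡ -268801. Check v ∈ {∞, 2, 3, 5, 7, 13, 23, 29, 31}.
v=23: a=23^1·(≡7), b=23^1·(≡11) mod 23; (7|23)=-1, (11|23)=-1; (−1)^{1·1·11}·(-1)^1·(-1)^1 = -1.
v=∞: -20677 < 0 and -268801 < 0  ⇒  (a,b)_∞ = -1.
v=5: a=5^0·(≡3), b=5^-2·(≡1) mod 5; (3|5)=-1, (1|5)=+1; (−1)^{0·-2·2}·(-1)^-2·(+1)^0 = +1.
v=13: a=13^4·(≡8), b=13^7·(≡8) mod 13; (8|13)=-1, (8|13)=-1; (−1)^{4·7·6}·(-1)^7·(-1)^4 = -1.
v=2: v_2(a)=0, v_2(b)=2; units ≡ 3, 7 (mod 8); ε·ε+αω+βω = 1·1+0·0+2·1 ≡ 1  ⇒  (a,b)_2 = -1.
v=3: a=3^2·(≡2), b=3^0·(≡2) mod 3; (2|3)=-1, (2|3)=-1; (−1)^{2·0·1}·(-1)^0·(-1)^2 = +1.
v=31: a=31^1·(≡13), b=31^1·(≡5) mod 31; (13|31)=-1, (5|31)=+1; (−1)^{1·1·15}·(-1)^1·(+1)^1 = +1.
v=29: a=29^1·(≡19), b=29^1·(≡18) mod 29; (19|29)=-1, (18|29)=-1; (−1)^{1·1·14}·(-1)^1·(-1)^1 = +1.
v=7: a=7^-2·(≡2), b=7^-2·(≡6) mod 7; (2|7)=+1, (6|7)=-1; (−1)^{-2·-2·3}·(+1)^-2·(-1)^-2 = +1.
|Ram(-20677, -268801)| = 4, even; anisotropic at {2, 13, 23, ∞}.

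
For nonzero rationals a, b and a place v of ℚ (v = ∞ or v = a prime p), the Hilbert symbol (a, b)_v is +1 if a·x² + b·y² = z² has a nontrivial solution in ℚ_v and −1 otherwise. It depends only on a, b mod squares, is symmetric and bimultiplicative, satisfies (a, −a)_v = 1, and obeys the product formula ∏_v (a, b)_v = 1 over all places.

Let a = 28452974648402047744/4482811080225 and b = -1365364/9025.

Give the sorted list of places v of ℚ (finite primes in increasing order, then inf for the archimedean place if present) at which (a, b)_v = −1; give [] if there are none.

[2, 7, 13, 31]

(a, b) ≡ (91, -2821) mod (ℚ^×)²; places V = {2, 3, 5, 7, 11, 13, 17, 19, 23, 31, ∞}.
(a,b)_2: α=8, β=2; u≡3, v≡3 (mod 8); ε(u)ε(v)=1·1, αω(v)=8·1, βω(u)=2·1; sum ≡ 1  ⇒  -1.
(a,b)_23: α=-2, u≡19; β=0, v≡6 (mod 23); (19|23)=-1, (6|23)=+1; sign (−1)^0·-1^0·+1^-2 = +1.
(a,b)_11: α=10, u≡3; β=2, v≡7 (mod 11); (3|11)=+1, (7|11)=-1; sign (−1)^0·+1^2·-1^10 = +1.
(a,b)_∞: sgn(91)=+, sgn(-2821)=−, so +1.
(a,b)_3: α=-2, u≡1; β=0, v≡2 (mod 3); (1|3)=+1, (2|3)=-1; sign (−1)^0·+1^0·-1^-2 = +1.
(a,b)_31: α=2, u≡3; β=1, v≡25 (mod 31); (3|31)=-1, (25|31)=+1; sign (−1)^0·-1^1·+1^2 = -1.
(a,b)_17: α=-2, u≡7; β=0, v≡13 (mod 17); (7|17)=-1, (13|17)=+1; sign (−1)^0·-1^0·+1^-2 = +1.
(a,b)_19: α=-4, u≡18; β=-2, v≡15 (mod 19); (18|19)=-1, (15|19)=-1; sign (−1)^0·-1^-2·-1^-4 = +1.
(a,b)_7: α=3, u≡5; β=1, v≡5 (mod 7); (5|7)=-1, (5|7)=-1; sign (−1)^1·-1^1·-1^3 = -1.
(a,b)_5: α=-2, u≡1; β=-2, v≡1 (mod 5); (1|5)=+1, (1|5)=+1; sign (−1)^0·+1^-2·+1^-2 = +1.
(a,b)_13: α=1, u≡7; β=1, v≡4 (mod 13); (7|13)=-1, (4|13)=+1; sign (−1)^0·-1^1·+1^1 = -1.
Ram(91, -2821) = {2, 7, 13, 31}; no ℚ_2-point on the conic.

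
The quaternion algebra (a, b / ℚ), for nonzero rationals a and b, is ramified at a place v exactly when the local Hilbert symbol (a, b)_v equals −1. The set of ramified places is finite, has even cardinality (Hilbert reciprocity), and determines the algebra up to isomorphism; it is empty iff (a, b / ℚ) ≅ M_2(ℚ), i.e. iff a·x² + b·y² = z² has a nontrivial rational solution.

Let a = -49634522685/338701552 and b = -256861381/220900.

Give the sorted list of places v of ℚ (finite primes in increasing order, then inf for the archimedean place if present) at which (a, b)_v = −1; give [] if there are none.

[29, inf]

Mod squares: a ≡ -5883955, b ≡ -106981. Check v ∈ {∞, 2, 3, 5, 7, 11, 17, 29, 31, 37, 47}.
v=7: a=7^-1·(≡2), b=7^5·(≡5) mod 7; (2|7)=+1, (5|7)=-1; (−1)^{-1·5·3}·(+1)^5·(-1)^-1 = +1.
v=∞: -5883955 < 0 and -106981 < 0  ⇒  (a,b)_∞ = -1.
v=2: v_2(a)=-4, v_2(b)=-2; units ≡ 5, 3 (mod 8); ε·ε+αω+βω = 0·1+-4·1+-2·1 ≡ 0  ⇒  (a,b)_2 = +1.
v=3: a=3^10·(≡2), b=3^0·(≡2) mod 3; (2|3)=-1, (2|3)=-1; (−1)^{10·0·1}·(-1)^0·(-1)^10 = +1.
v=47: a=47^-2·(≡23), b=47^-2·(≡41) mod 47; (23|47)=-1, (41|47)=-1; (−1)^{-2·-2·23}·(-1)^-2·(-1)^-2 = +1.
v=31: a=31^1·(≡4), b=31^1·(≡13) mod 31; (4|31)=+1, (13|31)=-1; (−1)^{1·1·15}·(+1)^1·(-1)^1 = +1.
v=17: a=17^1·(≡11), b=17^1·(≡11) mod 17; (11|17)=-1, (11|17)=-1; (−1)^{1·1·8}·(-1)^1·(-1)^1 = +1.
v=29: a=29^1·(≡3), b=29^1·(≡1) mod 29; (3|29)=-1, (1|29)=+1; (−1)^{1·1·14}·(-1)^1·(+1)^1 = -1.
v=37: a=37^-2·(≡7), b=37^0·(≡13) mod 37; (7|37)=+1, (13|37)=-1; (−1)^{-2·0·18}·(+1)^0·(-1)^-2 = +1.
v=5: a=5^1·(≡4), b=5^-2·(≡4) mod 5; (4|5)=+1, (4|5)=+1; (−1)^{1·-2·2}·(+1)^-2·(+1)^1 = +1.
v=11: a=11^1·(≡1), b=11^0·(≡9) mod 11; (1|11)=+1, (9|11)=+1; (−1)^{1·0·5}·(+1)^0·(+1)^1 = +1.
(-5883955, -106981 / ℚ) ramifies at {29, ∞}: a division algebra.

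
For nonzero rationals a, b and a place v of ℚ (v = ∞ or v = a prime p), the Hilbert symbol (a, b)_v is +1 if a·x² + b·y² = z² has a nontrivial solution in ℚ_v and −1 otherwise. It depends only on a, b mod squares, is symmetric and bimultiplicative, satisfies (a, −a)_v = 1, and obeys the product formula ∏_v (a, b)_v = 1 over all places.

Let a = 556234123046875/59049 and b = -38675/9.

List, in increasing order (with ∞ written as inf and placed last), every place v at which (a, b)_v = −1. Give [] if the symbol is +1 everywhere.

Mod squares: a ≡ 595, b ≡ -1547. Check v ∈ {∞, 2, 3, 5, 7, 13, 17}.
v=17: a=17^3·(≡4), b=17^1·(≡6) mod 17; (4|17)=+1, (6|17)=-1; (−1)^{3·1·8}·(+1)^1·(-1)^3 = -1.
v=3: a=3^-10·(≡1), b=3^-2·(≡1) mod 3; (1|3)=+1, (1|3)=+1; (−1)^{-10·-2·1}·(+1)^-2·(+1)^-10 = +1.
v=7: a=7^3·(≡2), b=7^1·(≡6) mod 7; (2|7)=+1, (6|7)=-1; (−1)^{3·1·3}·(+1)^1·(-1)^3 = +1.
v=∞: 595 > 0 and -1547 < 0  ⇒  (a,b)_∞ = +1.
v=2: v_2(a)=0, v_2(b)=0; units ≡ 3, 5 (mod 8); ε·ε+αω+βω = 1·0+0·1+0·1 ≡ 0  ⇒  (a,b)_2 = +1.
v=5: a=5^9·(≡4), b=5^2·(≡2) mod 5; (4|5)=+1, (2|5)=-1; (−1)^{9·2·2}·(+1)^2·(-1)^9 = -1.
v=13: a=13^2·(≡9), b=13^1·(≡6) mod 13; (9|13)=+1, (6|13)=-1; (−1)^{2·1·6}·(+1)^1·(-1)^2 = +1.
Ram(595, -1547) = {5, 17}; no ℚ_5-point on the conic.

[5, 17]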